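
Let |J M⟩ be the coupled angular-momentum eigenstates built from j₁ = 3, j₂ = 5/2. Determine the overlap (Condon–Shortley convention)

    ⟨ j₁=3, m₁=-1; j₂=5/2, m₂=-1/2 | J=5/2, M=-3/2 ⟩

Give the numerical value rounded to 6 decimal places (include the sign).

√[6·3!3!2!/9! · 2!4!2!3!1!4!] = √(576/35)
  +(−1)^1/∏(1,2,3,1,0,1)! = -1/12  (running -1/12)
  +(−1)^2/∏(2,1,2,0,1,2)! = 1/8  (running 1/24)
⟨..|..⟩ = √(576/35)·(1/24) = +0.169031

+0.169031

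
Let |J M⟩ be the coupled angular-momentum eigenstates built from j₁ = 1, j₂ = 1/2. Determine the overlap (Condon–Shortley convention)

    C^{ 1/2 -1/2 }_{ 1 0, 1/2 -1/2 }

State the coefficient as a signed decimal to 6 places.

j₁+j₂−J=1  J+j₁−j₂=1  J−j₁+j₂=0  j₁+j₂+J+1=3
(j₁±m₁, j₂±m₂, J±M) = (1,1,0,1,0,1)
P² = 1/3
sum k=0..0:
  [0] +1/1 = 1
S = 1
C² = P²·S² = 1/3 ; C = +0.577350

+0.577350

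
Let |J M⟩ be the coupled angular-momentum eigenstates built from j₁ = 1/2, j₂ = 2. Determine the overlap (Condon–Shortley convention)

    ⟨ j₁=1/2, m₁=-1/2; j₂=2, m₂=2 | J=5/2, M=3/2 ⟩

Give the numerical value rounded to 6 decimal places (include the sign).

j₁+j₂−J=0  J+j₁−j₂=1  J−j₁+j₂=4  j₁+j₂+J+1=6
(j₁±m₁, j₂±m₂, J±M) = (0,1,4,0,4,1)
P² = 576/5
sum k=0..0:
  [0] +1/24 = 1/24
S = 1/24
C² = P²·S² = 1/5 ; C = +0.447214

+0.447214  (= +√(1/5))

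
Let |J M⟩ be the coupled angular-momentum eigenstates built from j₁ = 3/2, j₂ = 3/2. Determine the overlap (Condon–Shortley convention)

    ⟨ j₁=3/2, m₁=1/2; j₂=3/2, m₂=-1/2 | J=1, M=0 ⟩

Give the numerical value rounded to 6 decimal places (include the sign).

-0.223607  (= −√(1/20))

triangle: 2!×1!×1!/5! = 2/120
(j±m)!: 2!×1!×1!×2!×1!×1! = 4
prefactor² = (2J+1)×Δ×N² = 1/5
  k=0: +1/(0!×2!×1!×1!×0!×0!) = 1/2
  k=1: −1/(1!×1!×0!×0!×1!×1!) = -1
Σ = -1/2  ⇒  CG² = 1/5×(-1/2)² = 1/20
CG = −√(1/20) = -0.223607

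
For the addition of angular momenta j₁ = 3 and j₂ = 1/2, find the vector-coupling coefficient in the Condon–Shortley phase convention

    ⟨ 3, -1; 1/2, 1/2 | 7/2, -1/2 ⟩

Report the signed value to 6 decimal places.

+√(3/7) ≈ +0.654654

j₁+j₂−J=0  J+j₁−j₂=6  J−j₁+j₂=1  j₁+j₂+J+1=8
(j₁±m₁, j₂±m₂, J±M) = (2,4,1,0,3,4)
P² = 6912/7
sum k=0..0:
  [0] +1/48 = 1/48
S = 1/48
C² = P²·S² = 3/7 ; C = +0.654654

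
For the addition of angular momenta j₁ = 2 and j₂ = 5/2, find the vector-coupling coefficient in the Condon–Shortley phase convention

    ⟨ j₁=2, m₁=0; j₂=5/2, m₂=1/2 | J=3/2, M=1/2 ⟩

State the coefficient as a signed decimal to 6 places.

triangle: 3!×1!×2!/7! = 12/5040
(j±m)!: 2!×2!×3!×2!×2!×1! = 96
prefactor² = (2J+1)×Δ×N² = 32/35
  k=1: −1/(1!×2!×1!×2!×0!×0!) = -1/4
  k=2: +1/(2!×1!×0!×1!×1!×1!) = 1/2
Σ = 1/4  ⇒  CG² = 32/35×1/4² = 2/35
CG = +√(2/35) = +0.239046

+√(2/35) = +0.239046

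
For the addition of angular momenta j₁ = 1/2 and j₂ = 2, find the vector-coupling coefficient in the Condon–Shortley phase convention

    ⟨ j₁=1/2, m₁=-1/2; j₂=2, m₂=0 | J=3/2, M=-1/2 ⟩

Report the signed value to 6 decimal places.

triangle: 1!·0!·3!/5! = 6/120
(j±m)!: 0!·1!·2!·2!·1!·2! = 8
prefactor² = (2J+1)·Δ·N² = 8/5
  k=1: −1/(1!·0!·0!·1!·0!·2!) = -1/2
Σ = -1/2  ⇒  CG² = 8/5·(-1/2)² = 2/5
CG = −√(2/5) = -0.632456

-0.632456  (= −√(2/5))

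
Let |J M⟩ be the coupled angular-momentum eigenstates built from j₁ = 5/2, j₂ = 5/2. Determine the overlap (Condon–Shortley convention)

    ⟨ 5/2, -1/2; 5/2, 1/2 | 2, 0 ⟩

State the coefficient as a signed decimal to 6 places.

√[5·3!2!2!/8! · 2!3!3!2!2!2!] = √(12/7)
  +(−1)^1/∏(1,2,2,2,0,0)! = -1/8  (running -1/8)
  +(−1)^2/∏(2,1,1,1,1,1)! = 1/2  (running 3/8)
  +(−1)^3/∏(3,0,0,0,2,2)! = -1/24  (running 1/3)
⟨..|..⟩ = √(12/7)·(1/3) = +0.436436

+√(4/21) = +0.436436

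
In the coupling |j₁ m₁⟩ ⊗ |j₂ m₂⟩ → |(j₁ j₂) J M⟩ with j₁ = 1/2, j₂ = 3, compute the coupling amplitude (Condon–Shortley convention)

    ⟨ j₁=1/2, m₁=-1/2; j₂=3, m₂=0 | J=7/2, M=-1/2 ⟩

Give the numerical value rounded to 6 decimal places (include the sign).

j₁+j₂−J=0  J+j₁−j₂=1  J−j₁+j₂=6  j₁+j₂+J+1=8
(j₁±m₁, j₂±m₂, J±M) = (0,1,3,3,3,4)
P² = 5184/7
sum k=0..0:
  [0] +1/36 = 1/36
S = 1/36
C² = P²·S² = 4/7 ; C = +0.755929

+0.755929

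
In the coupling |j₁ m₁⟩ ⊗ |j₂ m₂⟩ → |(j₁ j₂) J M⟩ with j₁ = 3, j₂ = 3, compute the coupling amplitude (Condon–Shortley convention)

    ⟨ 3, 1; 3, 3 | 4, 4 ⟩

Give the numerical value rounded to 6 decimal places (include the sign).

j₁+j₂−J=2  J+j₁−j₂=4  J−j₁+j₂=4  j₁+j₂+J+1=11
(j₁±m₁, j₂±m₂, J±M) = (4,2,6,0,8,0)
P² = 3981312/11
sum k=2..2:
  [2] +1/1152 = 1/1152
S = 1/1152
C² = P²·S² = 3/11 ; C = +0.522233

+√(3/11) ≈ +0.522233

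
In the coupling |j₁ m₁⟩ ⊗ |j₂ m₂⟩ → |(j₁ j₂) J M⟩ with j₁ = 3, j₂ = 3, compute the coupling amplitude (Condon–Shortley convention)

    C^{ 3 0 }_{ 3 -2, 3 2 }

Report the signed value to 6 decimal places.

j₁+j₂−J=3  J+j₁−j₂=3  J−j₁+j₂=3  j₁+j₂+J+1=10
(j₁±m₁, j₂±m₂, J±M) = (1,5,5,1,3,3)
P² = 216
sum k=2..3:
  [2] +1/72 = 1/72
  [3] −1/24 = -1/24
S = -1/36
C² = P²·S² = 1/6 ; C = -0.408248

-0.408248  (= −√(1/6))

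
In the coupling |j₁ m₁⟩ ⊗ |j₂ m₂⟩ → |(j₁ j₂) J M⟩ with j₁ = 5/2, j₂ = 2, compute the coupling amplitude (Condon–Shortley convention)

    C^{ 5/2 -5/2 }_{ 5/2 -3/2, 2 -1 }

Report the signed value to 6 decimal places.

-0.654654

j₁+j₂−J=2  J+j₁−j₂=3  J−j₁+j₂=2  j₁+j₂+J+1=8
(j₁±m₁, j₂±m₂, J±M) = (1,4,1,3,0,5)
P² = 432/7
sum k=1..1:
  [1] −1/12 = -1/12
S = -1/12
C² = P²·S² = 3/7 ; C = -0.654654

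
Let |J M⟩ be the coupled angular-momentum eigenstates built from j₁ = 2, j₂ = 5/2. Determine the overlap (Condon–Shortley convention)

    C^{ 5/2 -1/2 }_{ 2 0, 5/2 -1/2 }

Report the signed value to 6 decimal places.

triangle: 2!×2!×3!/8! = 24/40320
(j±m)!: 2!×2!×2!×3!×2!×3! = 576
prefactor² = (2J+1)×Δ×N² = 72/35
  k=0: +1/(0!×2!×2!×2!×0!×1!) = 1/8
  k=1: −1/(1!×1!×1!×1!×1!×2!) = -1/2
  k=2: +1/(2!×0!×0!×0!×2!×3!) = 1/24
Σ = -1/3  ⇒  CG² = 72/35×(-1/3)² = 8/35
CG = −√(8/35) = -0.478091

−√(8/35) ≈ -0.478091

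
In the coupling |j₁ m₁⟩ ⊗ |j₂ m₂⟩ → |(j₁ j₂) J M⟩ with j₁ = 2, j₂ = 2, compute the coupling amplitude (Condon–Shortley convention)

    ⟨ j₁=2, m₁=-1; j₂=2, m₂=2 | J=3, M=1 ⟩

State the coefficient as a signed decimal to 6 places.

-0.547723  (= −√(3/10))

triangle: 1!·3!·3!/8! = 36/40320
(j±m)!: 1!·3!·4!·0!·4!·2! = 6912
prefactor² = (2J+1)·Δ·N² = 216/5
  k=1: −1/(1!·0!·2!·3!·1!·0!) = -1/12
Σ = -1/12  ⇒  CG² = 216/5·(-1/12)² = 3/10
CG = −√(3/10) = -0.547723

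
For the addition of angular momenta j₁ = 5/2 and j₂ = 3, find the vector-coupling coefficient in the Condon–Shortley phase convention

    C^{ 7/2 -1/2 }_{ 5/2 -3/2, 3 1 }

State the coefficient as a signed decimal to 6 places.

triangle: 2!·3!·4!/10! = 288/3628800
(j±m)!: 1!·4!·4!·2!·3!·4! = 165888
prefactor² = (2J+1)·Δ·N² = 18432/175
  k=1: −1/(1!·1!·3!·3!·0!·1!) = -1/36
  k=2: +1/(2!·0!·2!·2!·1!·2!) = 1/16
Σ = 5/144  ⇒  CG² = 18432/175·5/144² = 8/63
CG = +√(8/63) = +0.356348

+√(8/63) ≈ +0.356348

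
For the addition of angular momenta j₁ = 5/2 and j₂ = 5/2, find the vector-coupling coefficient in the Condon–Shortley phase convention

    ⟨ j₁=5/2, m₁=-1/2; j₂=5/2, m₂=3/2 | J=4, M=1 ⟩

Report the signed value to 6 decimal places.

−√(5/14) = -0.597614

j₁+j₂−J=1  J+j₁−j₂=4  J−j₁+j₂=4  j₁+j₂+J+1=10
(j₁±m₁, j₂±m₂, J±M) = (2,3,4,1,5,3)
P² = 10368/35
sum k=0..1:
  [0] +1/144 = 1/144
  [1] −1/24 = -1/24
S = -5/144
C² = P²·S² = 5/14 ; C = -0.597614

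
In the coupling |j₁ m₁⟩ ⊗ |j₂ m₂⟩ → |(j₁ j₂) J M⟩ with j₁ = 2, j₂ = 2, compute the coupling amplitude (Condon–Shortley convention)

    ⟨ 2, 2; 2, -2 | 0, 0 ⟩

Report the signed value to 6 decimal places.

+√(1/5) = +0.447214

triangle: 4!*0!*0!/5! = 24/120
(j±m)!: 4!*0!*0!*4!*0!*0! = 576
prefactor² = (2J+1)*Δ*N² = 576/5
  k=0: +1/(0!*4!*0!*0!*0!*0!) = 1/24
Σ = 1/24  ⇒  CG² = 576/5*1/24² = 1/5
CG = +√(1/5) = +0.447214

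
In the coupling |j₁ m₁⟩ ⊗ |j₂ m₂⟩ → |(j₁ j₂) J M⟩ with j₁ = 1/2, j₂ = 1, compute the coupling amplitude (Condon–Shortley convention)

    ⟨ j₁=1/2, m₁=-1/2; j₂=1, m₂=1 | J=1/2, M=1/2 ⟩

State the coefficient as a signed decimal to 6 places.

triangle: 1!×0!×1!/3! = 1/6
(j±m)!: 0!×1!×2!×0!×1!×0! = 2
prefactor² = (2J+1)×Δ×N² = 2/3
  k=1: −1/(1!×0!×0!×1!×0!×0!) = -1
Σ = -1  ⇒  CG² = 2/3×(-1)² = 2/3
CG = −√(2/3) = -0.816497

-0.816497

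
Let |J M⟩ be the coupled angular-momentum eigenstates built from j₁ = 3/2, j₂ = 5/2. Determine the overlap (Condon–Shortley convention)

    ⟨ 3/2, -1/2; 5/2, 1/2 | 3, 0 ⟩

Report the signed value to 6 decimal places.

j₁+j₂−J=1  J+j₁−j₂=2  J−j₁+j₂=4  j₁+j₂+J+1=8
(j₁±m₁, j₂±m₂, J±M) = (1,2,3,2,3,3)
P² = 36/5
sum k=0..1:
  [0] +1/12 = 1/12
  [1] −1/4 = -1/4
S = -1/6
C² = P²·S² = 1/5 ; C = -0.447214

-0.447214  (= −√(1/5))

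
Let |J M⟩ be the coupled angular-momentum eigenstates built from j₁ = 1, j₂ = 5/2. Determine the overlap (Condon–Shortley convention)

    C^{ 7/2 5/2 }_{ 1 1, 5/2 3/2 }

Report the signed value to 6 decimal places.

triangle: 0!×2!×5!/8! = 240/40320
(j±m)!: 2!×0!×4!×1!×6!×1! = 34560
prefactor² = (2J+1)×Δ×N² = 11520/7
  k=0: +1/(0!×0!×0!×4!×2!×1!) = 1/48
Σ = 1/48  ⇒  CG² = 11520/7×1/48² = 5/7
CG = +√(5/7) = +0.845154

+√(5/7) = +0.845154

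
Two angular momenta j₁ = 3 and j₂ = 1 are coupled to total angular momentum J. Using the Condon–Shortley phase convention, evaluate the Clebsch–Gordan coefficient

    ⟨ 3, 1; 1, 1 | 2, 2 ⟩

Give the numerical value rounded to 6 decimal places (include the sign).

+√(1/21) ≈ +0.218218

j₁+j₂−J=2  J+j₁−j₂=4  J−j₁+j₂=0  j₁+j₂+J+1=7
(j₁±m₁, j₂±m₂, J±M) = (4,2,2,0,4,0)
P² = 768/7
sum k=2..2:
  [2] +1/48 = 1/48
S = 1/48
C² = P²·S² = 1/21 ; C = +0.218218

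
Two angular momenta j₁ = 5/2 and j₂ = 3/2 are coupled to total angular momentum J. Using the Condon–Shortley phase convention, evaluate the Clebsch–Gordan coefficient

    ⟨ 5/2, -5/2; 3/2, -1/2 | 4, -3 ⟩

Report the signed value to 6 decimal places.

+0.612372

triangle: 0!×5!×3!/9! = 720/362880
(j±m)!: 0!×5!×1!×2!×1!×7! = 1209600
prefactor² = (2J+1)×Δ×N² = 21600
  k=0: +1/(0!×0!×5!×1!×0!×2!) = 1/240
Σ = 1/240  ⇒  CG² = 21600×1/240² = 3/8
CG = +√(3/8) = +0.612372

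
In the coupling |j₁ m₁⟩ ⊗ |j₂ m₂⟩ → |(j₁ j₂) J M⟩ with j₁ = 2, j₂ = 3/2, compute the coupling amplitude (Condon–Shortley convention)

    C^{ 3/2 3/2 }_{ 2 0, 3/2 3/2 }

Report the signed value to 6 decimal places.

triangle: 2!*2!*1!/6! = 4/720
(j±m)!: 2!*2!*3!*0!*3!*0! = 144
prefactor² = (2J+1)*Δ*N² = 16/5
  k=2: +1/(2!*0!*0!*1!*2!*0!) = 1/4
Σ = 1/4  ⇒  CG² = 16/5*1/4² = 1/5
CG = +√(1/5) = +0.447214

+√(1/5) = +0.447214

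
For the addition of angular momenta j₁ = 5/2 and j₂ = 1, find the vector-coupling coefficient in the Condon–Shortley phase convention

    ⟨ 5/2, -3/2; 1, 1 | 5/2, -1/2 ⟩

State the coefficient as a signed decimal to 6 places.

√[6·1!4!1!/7! · 1!4!2!0!2!3!] = √(576/35)
  +(−1)^1/∏(1,0,3,1,1,0)! = -1/6  (running -1/6)
⟨..|..⟩ = √(576/35)·(-1/6) = -0.676123

−√(16/35) = -0.676123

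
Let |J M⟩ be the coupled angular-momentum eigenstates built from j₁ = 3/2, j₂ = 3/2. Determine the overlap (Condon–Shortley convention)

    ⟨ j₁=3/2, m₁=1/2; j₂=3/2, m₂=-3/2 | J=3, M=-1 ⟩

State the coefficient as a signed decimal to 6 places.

j₁+j₂−J=0  J+j₁−j₂=3  J−j₁+j₂=3  j₁+j₂+J+1=7
(j₁±m₁, j₂±m₂, J±M) = (2,1,0,3,2,4)
P² = 144/5
sum k=0..0:
  [0] +1/12 = 1/12
S = 1/12
C² = P²·S² = 1/5 ; C = +0.447214

+√(1/5) = +0.447214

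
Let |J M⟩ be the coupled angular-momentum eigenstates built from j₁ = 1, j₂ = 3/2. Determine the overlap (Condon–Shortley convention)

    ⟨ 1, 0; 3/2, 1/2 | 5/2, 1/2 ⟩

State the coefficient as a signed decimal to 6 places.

+0.774597

√[6·0!2!3!/6! · 1!1!2!1!3!2!] = √(12/5)
  +(−1)^0/∏(0,0,1,2,1,1)! = 1/2  (running 1/2)
⟨..|..⟩ = √(12/5)·(1/2) = +0.774597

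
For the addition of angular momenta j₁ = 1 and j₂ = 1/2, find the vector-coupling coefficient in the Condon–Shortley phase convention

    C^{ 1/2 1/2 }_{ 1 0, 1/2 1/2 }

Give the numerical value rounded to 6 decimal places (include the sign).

-0.577350

triangle: 1!·1!·0!/3! = 1/6
(j±m)!: 1!·1!·1!·0!·1!·0! = 1
prefactor² = (2J+1)·Δ·N² = 1/3
  k=1: −1/(1!·0!·0!·0!·1!·0!) = -1
Σ = -1  ⇒  CG² = 1/3·(-1)² = 1/3
CG = −√(1/3) = -0.577350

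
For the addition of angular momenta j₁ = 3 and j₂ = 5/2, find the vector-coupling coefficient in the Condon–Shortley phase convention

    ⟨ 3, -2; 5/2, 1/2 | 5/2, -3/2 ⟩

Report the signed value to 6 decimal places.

√[6·3!3!2!/9! · 1!5!3!2!1!4!] = √(288/7)
  +(−1)^2/∏(2,1,3,1,0,1)! = 1/12  (running 1/12)
  +(−1)^3/∏(3,0,2,0,1,2)! = -1/24  (running 1/24)
⟨..|..⟩ = √(288/7)·(1/24) = +0.267261

+0.267261  (= +√(1/14))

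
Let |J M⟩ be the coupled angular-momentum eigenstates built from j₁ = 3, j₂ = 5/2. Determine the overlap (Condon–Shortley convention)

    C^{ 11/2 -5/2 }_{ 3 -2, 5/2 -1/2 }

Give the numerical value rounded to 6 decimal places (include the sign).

+√(4/11) = +0.603023

j₁+j₂−J=0  J+j₁−j₂=6  J−j₁+j₂=5  j₁+j₂+J+1=12
(j₁±m₁, j₂±m₂, J±M) = (1,5,2,3,3,8)
P² = 8294400/11
sum k=0..0:
  [0] +1/1440 = 1/1440
S = 1/1440
C² = P²·S² = 4/11 ; C = +0.603023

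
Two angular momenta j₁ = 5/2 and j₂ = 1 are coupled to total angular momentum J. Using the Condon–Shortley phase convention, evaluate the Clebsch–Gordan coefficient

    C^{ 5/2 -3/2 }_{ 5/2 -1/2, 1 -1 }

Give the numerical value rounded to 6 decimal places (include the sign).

triangle: 1!·4!·1!/7! = 24/5040
(j±m)!: 2!·3!·0!·2!·1!·4! = 576
prefactor² = (2J+1)·Δ·N² = 576/35
  k=0: +1/(0!·1!·3!·0!·1!·1!) = 1/6
Σ = 1/6  ⇒  CG² = 576/35·1/6² = 16/35
CG = +√(16/35) = +0.676123

+√(16/35) = +0.676123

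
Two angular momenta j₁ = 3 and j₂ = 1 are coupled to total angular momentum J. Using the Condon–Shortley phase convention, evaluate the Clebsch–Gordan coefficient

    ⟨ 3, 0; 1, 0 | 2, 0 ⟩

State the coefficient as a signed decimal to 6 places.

triangle: 2!*4!*0!/7! = 48/5040
(j±m)!: 3!*3!*1!*1!*2!*2! = 144
prefactor² = (2J+1)*Δ*N² = 48/7
  k=1: −1/(1!*1!*2!*0!*2!*0!) = -1/4
Σ = -1/4  ⇒  CG² = 48/7*(-1/4)² = 3/7
CG = −√(3/7) = -0.654654

-0.654654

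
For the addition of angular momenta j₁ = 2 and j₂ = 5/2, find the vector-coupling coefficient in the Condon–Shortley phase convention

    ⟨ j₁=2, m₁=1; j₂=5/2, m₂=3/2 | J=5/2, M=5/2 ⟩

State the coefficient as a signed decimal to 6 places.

j₁+j₂−J=2  J+j₁−j₂=2  J−j₁+j₂=3  j₁+j₂+J+1=8
(j₁±m₁, j₂±m₂, J±M) = (3,1,4,1,5,0)
P² = 432/7
sum k=1..1:
  [1] −1/12 = -1/12
S = -1/12
C² = P²·S² = 3/7 ; C = -0.654654

-0.654654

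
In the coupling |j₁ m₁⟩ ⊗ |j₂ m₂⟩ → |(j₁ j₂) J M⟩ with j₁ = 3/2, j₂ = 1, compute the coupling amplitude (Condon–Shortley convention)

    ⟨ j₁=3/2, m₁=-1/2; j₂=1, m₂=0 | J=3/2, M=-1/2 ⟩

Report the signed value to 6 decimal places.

j₁+j₂−J=1  J+j₁−j₂=2  J−j₁+j₂=1  j₁+j₂+J+1=5
(j₁±m₁, j₂±m₂, J±M) = (1,2,1,1,1,2)
P² = 4/15
sum k=0..1:
  [0] +1/2 = 1/2
  [1] −1/1 = -1
S = -1/2
C² = P²·S² = 1/15 ; C = -0.258199

-0.258199  (= −√(1/15))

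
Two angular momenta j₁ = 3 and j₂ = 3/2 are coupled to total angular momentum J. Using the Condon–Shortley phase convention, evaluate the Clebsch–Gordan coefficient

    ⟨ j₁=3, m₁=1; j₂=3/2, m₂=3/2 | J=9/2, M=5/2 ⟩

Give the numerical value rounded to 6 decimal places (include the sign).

+0.645497  (= +√(5/12))

j₁+j₂−J=0  J+j₁−j₂=6  J−j₁+j₂=3  j₁+j₂+J+1=10
(j₁±m₁, j₂±m₂, J±M) = (4,2,3,0,7,2)
P² = 34560
sum k=0..0:
  [0] +1/288 = 1/288
S = 1/288
C² = P²·S² = 5/12 ; C = +0.645497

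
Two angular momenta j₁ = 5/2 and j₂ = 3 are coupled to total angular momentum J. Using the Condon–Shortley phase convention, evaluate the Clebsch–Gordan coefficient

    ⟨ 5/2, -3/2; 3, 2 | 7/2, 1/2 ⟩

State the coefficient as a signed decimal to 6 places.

√[8·2!3!4!/10! · 1!4!5!1!4!3!] = √(9216/35)
  +(−1)^1/∏(1,1,3,4,0,0)! = -1/144  (running -1/144)
  +(−1)^2/∏(2,0,2,3,1,1)! = 1/24  (running 5/144)
⟨..|..⟩ = √(9216/35)·(5/144) = +0.563436

+0.563436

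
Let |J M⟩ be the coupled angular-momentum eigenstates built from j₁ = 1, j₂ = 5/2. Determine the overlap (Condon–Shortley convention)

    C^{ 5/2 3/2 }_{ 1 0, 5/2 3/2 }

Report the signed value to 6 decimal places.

-0.507093

√[6·1!1!4!/7! · 1!1!4!1!4!1!] = √(576/35)
  +(−1)^0/∏(0,1,1,4,0,0)! = 1/24  (running 1/24)
  +(−1)^1/∏(1,0,0,3,1,1)! = -1/6  (running -1/8)
⟨..|..⟩ = √(576/35)·(-1/8) = -0.507093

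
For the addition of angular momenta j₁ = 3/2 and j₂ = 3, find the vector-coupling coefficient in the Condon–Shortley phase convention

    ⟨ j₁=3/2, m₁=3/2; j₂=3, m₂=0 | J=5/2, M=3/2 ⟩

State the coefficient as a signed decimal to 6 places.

+0.507093

triangle: 2!·1!·4!/8! = 48/40320
(j±m)!: 3!·0!·3!·3!·4!·1! = 5184
prefactor² = (2J+1)·Δ·N² = 1296/35
  k=0: +1/(0!·2!·0!·3!·1!·1!) = 1/12
Σ = 1/12  ⇒  CG² = 1296/35·1/12² = 9/35
CG = +√(9/35) = +0.507093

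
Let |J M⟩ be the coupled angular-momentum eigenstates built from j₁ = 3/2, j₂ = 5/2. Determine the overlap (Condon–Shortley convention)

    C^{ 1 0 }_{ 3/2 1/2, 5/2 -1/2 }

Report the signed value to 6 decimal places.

-0.547723

triangle: 3!×0!×2!/6! = 12/720
(j±m)!: 2!×1!×2!×3!×1!×1! = 24
prefactor² = (2J+1)×Δ×N² = 6/5
  k=1: −1/(1!×2!×0!×1!×0!×1!) = -1/2
Σ = -1/2  ⇒  CG² = 6/5×(-1/2)² = 3/10
CG = −√(3/10) = -0.547723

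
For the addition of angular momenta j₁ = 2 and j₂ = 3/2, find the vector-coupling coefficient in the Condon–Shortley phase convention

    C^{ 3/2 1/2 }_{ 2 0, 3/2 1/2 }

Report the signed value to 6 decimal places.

-0.447214

j₁+j₂−J=2  J+j₁−j₂=2  J−j₁+j₂=1  j₁+j₂+J+1=6
(j₁±m₁, j₂±m₂, J±M) = (2,2,2,1,2,1)
P² = 16/45
sum k=1..2:
  [1] −1/1 = -1
  [2] +1/4 = 1/4
S = -3/4
C² = P²·S² = 1/5 ; C = -0.447214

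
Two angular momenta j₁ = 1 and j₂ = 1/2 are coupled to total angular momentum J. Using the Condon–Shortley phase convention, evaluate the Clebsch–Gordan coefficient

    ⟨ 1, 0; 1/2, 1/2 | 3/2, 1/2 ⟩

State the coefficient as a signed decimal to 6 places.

+0.816497  (= +√(2/3))

triangle: 0!×2!×1!/4! = 2/24
(j±m)!: 1!×1!×1!×0!×2!×1! = 2
prefactor² = (2J+1)×Δ×N² = 2/3
  k=0: +1/(0!×0!×1!×1!×1!×0!) = 1
Σ = 1  ⇒  CG² = 2/3×1² = 2/3
CG = +√(2/3) = +0.816497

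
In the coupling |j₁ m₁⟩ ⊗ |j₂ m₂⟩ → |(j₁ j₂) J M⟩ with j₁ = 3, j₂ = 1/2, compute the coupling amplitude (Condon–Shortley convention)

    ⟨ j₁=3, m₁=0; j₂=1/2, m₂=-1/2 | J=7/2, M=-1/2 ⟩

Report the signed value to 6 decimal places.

+√(4/7) = +0.755929

√[8·0!6!1!/8! · 3!3!0!1!3!4!] = √(5184/7)
  +(−1)^0/∏(0,0,3,0,3,1)! = 1/36  (running 1/36)
⟨..|..⟩ = √(5184/7)·(1/36) = +0.755929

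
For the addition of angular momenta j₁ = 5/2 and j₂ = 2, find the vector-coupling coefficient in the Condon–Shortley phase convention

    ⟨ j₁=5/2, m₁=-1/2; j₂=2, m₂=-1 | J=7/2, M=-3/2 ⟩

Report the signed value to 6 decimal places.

+0.308607  (= +√(2/21))

√[8·1!4!3!/9! · 2!3!1!3!2!5!] = √(384/7)
  +(−1)^0/∏(0,1,3,1,1,2)! = 1/12  (running 1/12)
  +(−1)^1/∏(1,0,2,0,2,3)! = -1/24  (running 1/24)
⟨..|..⟩ = √(384/7)·(1/24) = +0.308607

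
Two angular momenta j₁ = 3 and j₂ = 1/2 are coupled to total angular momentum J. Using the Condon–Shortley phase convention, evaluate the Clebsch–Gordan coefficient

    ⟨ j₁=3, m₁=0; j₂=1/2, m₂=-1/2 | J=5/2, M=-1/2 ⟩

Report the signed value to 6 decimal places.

√[6·1!5!0!/7! · 3!3!0!1!2!3!] = √(432/7)
  +(−1)^0/∏(0,1,3,0,2,0)! = 1/12  (running 1/12)
⟨..|..⟩ = √(432/7)·(1/12) = +0.654654

+√(3/7) ≈ +0.654654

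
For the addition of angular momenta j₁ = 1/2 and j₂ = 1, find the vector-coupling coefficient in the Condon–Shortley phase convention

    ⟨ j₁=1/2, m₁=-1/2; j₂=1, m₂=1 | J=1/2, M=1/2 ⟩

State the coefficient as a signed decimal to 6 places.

j₁+j₂−J=1  J+j₁−j₂=0  J−j₁+j₂=1  j₁+j₂+J+1=3
(j₁±m₁, j₂±m₂, J±M) = (0,1,2,0,1,0)
P² = 2/3
sum k=1..1:
  [1] −1/1 = -1
S = -1
C² = P²·S² = 2/3 ; C = -0.816497

−√(2/3) ≈ -0.816497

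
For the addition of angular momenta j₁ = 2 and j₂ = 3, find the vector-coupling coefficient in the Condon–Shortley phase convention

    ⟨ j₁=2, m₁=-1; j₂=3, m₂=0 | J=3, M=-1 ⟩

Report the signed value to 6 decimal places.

triangle: 2!×2!×4!/9! = 96/362880
(j±m)!: 1!×3!×3!×3!×2!×4! = 10368
prefactor² = (2J+1)×Δ×N² = 96/5
  k=1: −1/(1!×1!×2!×2!×0!×2!) = -1/8
  k=2: +1/(2!×0!×1!×1!×1!×3!) = 1/12
Σ = -1/24  ⇒  CG² = 96/5×(-1/24)² = 1/30
CG = −√(1/30) = -0.182574

-0.182574  (= −√(1/30))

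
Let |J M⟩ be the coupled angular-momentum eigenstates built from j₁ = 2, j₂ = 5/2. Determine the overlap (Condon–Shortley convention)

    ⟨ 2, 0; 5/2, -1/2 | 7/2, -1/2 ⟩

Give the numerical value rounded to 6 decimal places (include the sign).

triangle: 1!*3!*4!/9! = 144/362880
(j±m)!: 2!*2!*2!*3!*3!*4! = 6912
prefactor² = (2J+1)*Δ*N² = 768/35
  k=0: +1/(0!*1!*2!*2!*1!*2!) = 1/8
  k=1: −1/(1!*0!*1!*1!*2!*3!) = -1/12
Σ = 1/24  ⇒  CG² = 768/35*1/24² = 4/105
CG = +√(4/105) = +0.195180

+√(4/105) = +0.195180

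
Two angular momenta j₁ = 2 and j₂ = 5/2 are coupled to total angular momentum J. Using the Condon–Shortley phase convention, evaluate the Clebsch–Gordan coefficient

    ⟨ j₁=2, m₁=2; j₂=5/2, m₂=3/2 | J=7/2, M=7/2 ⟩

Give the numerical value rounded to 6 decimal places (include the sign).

j₁+j₂−J=1  J+j₁−j₂=3  J−j₁+j₂=4  j₁+j₂+J+1=9
(j₁±m₁, j₂±m₂, J±M) = (4,0,4,1,7,0)
P² = 9216
sum k=0..0:
  [0] +1/144 = 1/144
S = 1/144
C² = P²·S² = 4/9 ; C = +0.666667

+0.666667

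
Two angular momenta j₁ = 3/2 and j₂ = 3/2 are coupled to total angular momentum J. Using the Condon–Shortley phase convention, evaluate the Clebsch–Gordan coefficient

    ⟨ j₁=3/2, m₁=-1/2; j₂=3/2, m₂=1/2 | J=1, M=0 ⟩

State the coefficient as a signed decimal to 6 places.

√[3·2!1!1!/5! · 1!2!2!1!1!1!] = √(1/5)
  +(−1)^1/∏(1,1,1,1,0,0)! = -1  (running -1)
  +(−1)^2/∏(2,0,0,0,1,1)! = 1/2  (running -1/2)
⟨..|..⟩ = √(1/5)·(-1/2) = -0.223607

−√(1/20) = -0.223607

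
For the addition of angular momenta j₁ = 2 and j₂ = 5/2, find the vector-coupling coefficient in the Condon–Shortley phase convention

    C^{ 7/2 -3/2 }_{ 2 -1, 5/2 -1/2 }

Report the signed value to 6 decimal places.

triangle: 1!×3!×4!/9! = 144/362880
(j±m)!: 1!×3!×2!×3!×2!×5! = 17280
prefactor² = (2J+1)×Δ×N² = 384/7
  k=0: +1/(0!×1!×3!×2!×0!×2!) = 1/24
  k=1: −1/(1!×0!×2!×1!×1!×3!) = -1/12
Σ = -1/24  ⇒  CG² = 384/7×(-1/24)² = 2/21
CG = −√(2/21) = -0.308607

−√(2/21) = -0.308607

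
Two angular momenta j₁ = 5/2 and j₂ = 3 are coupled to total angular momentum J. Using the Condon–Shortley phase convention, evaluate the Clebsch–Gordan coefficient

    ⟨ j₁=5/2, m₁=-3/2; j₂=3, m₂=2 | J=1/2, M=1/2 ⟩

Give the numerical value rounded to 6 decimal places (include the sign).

+0.487950

triangle: 5!*0!*1!/7! = 120/5040
(j±m)!: 1!*4!*5!*1!*1!*0! = 2880
prefactor² = (2J+1)*Δ*N² = 960/7
  k=4: +1/(4!*1!*0!*1!*0!*0!) = 1/24
Σ = 1/24  ⇒  CG² = 960/7*1/24² = 5/21
CG = +√(5/21) = +0.487950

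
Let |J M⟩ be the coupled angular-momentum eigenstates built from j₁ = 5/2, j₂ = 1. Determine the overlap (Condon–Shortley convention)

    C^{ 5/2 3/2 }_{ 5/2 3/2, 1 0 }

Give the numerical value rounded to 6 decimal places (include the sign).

+0.507093  (= +√(9/35))

j₁+j₂−J=1  J+j₁−j₂=4  J−j₁+j₂=1  j₁+j₂+J+1=7
(j₁±m₁, j₂±m₂, J±M) = (4,1,1,1,4,1)
P² = 576/35
sum k=0..1:
  [0] +1/6 = 1/6
  [1] −1/24 = -1/24
S = 1/8
C² = P²·S² = 9/35 ; C = +0.507093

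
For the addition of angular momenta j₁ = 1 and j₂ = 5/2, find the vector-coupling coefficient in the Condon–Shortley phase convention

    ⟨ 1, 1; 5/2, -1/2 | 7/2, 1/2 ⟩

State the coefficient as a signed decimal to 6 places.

+0.534522

triangle: 0!·2!·5!/8! = 240/40320
(j±m)!: 2!·0!·2!·3!·4!·3! = 3456
prefactor² = (2J+1)·Δ·N² = 1152/7
  k=0: +1/(0!·0!·0!·2!·2!·3!) = 1/24
Σ = 1/24  ⇒  CG² = 1152/7·1/24² = 2/7
CG = +√(2/7) = +0.534522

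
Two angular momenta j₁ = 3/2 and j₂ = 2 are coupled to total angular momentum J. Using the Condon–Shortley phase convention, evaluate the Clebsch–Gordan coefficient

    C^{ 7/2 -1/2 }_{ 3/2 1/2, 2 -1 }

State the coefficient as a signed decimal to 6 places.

triangle: 0!·3!·4!/8! = 144/40320
(j±m)!: 2!·1!·1!·3!·3!·4! = 1728
prefactor² = (2J+1)·Δ·N² = 1728/35
  k=0: +1/(0!·0!·1!·1!·2!·3!) = 1/12
Σ = 1/12  ⇒  CG² = 1728/35·1/12² = 12/35
CG = +√(12/35) = +0.585540

+√(12/35) ≈ +0.585540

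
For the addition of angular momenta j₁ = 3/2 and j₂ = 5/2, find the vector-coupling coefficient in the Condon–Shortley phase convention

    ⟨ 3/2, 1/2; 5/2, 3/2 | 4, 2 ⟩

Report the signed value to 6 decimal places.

√[9·0!3!5!/9! · 2!1!4!1!6!2!] = √(8640/7)
  +(−1)^0/∏(0,0,1,4,2,1)! = 1/48  (running 1/48)
⟨..|..⟩ = √(8640/7)·(1/48) = +0.731925

+0.731925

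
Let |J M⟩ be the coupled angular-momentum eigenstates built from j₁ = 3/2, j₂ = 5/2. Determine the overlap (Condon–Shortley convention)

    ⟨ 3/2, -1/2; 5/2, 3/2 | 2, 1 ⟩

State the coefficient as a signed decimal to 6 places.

triangle: 2!×1!×3!/7! = 12/5040
(j±m)!: 1!×2!×4!×1!×3!×1! = 288
prefactor² = (2J+1)×Δ×N² = 24/7
  k=1: −1/(1!×1!×1!×3!×0!×0!) = -1/6
  k=2: +1/(2!×0!×0!×2!×1!×1!) = 1/4
Σ = 1/12  ⇒  CG² = 24/7×1/12² = 1/42
CG = +√(1/42) = +0.154303

+√(1/42) ≈ +0.154303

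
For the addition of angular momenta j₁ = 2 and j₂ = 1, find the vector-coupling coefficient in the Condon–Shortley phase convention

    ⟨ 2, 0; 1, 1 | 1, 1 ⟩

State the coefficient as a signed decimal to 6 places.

+0.316228  (= +√(1/10))

√[3·2!2!0!/5! · 2!2!2!0!2!0!] = √(8/5)
  +(−1)^2/∏(2,0,0,0,2,0)! = 1/4  (running 1/4)
⟨..|..⟩ = √(8/5)·(1/4) = +0.316228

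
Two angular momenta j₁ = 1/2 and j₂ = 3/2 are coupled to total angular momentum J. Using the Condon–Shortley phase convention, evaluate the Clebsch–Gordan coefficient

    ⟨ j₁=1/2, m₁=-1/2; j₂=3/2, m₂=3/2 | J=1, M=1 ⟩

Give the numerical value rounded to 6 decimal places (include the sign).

-0.866025

j₁+j₂−J=1  J+j₁−j₂=0  J−j₁+j₂=2  j₁+j₂+J+1=4
(j₁±m₁, j₂±m₂, J±M) = (0,1,3,0,2,0)
P² = 3
sum k=1..1:
  [1] −1/2 = -1/2
S = -1/2
C² = P²·S² = 3/4 ; C = -0.866025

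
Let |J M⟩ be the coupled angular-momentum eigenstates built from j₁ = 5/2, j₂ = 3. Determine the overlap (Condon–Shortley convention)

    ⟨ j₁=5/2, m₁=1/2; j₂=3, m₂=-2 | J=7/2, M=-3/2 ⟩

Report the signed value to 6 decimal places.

+0.308607  (= +√(2/21))

√[8·2!3!4!/10! · 3!2!1!5!2!5!] = √(1536/7)
  +(−1)^0/∏(0,2,2,1,1,3)! = 1/24  (running 1/24)
  +(−1)^1/∏(1,1,1,0,2,4)! = -1/48  (running 1/48)
⟨..|..⟩ = √(1536/7)·(1/48) = +0.308607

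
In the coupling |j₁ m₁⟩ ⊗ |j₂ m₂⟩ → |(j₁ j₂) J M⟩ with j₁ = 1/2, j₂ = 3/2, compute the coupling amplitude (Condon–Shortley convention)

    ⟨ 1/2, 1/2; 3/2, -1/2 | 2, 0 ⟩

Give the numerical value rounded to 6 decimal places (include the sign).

triangle: 0!×1!×3!/5! = 6/120
(j±m)!: 1!×0!×1!×2!×2!×2! = 8
prefactor² = (2J+1)×Δ×N² = 2
  k=0: +1/(0!×0!×0!×1!×1!×2!) = 1/2
Σ = 1/2  ⇒  CG² = 2×1/2² = 1/2
CG = +√(1/2) = +0.707107

+0.707107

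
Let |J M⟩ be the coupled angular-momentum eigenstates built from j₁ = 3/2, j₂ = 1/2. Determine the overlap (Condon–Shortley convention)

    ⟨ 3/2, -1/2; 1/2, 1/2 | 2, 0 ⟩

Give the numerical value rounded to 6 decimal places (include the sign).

j₁+j₂−J=0  J+j₁−j₂=3  J−j₁+j₂=1  j₁+j₂+J+1=5
(j₁±m₁, j₂±m₂, J±M) = (1,2,1,0,2,2)
P² = 2
sum k=0..0:
  [0] +1/2 = 1/2
S = 1/2
C² = P²·S² = 1/2 ; C = +0.707107

+0.707107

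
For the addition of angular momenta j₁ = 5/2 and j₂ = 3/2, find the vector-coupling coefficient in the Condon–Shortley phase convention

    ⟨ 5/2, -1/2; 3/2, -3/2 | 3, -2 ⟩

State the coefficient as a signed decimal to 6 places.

j₁+j₂−J=1  J+j₁−j₂=4  J−j₁+j₂=2  j₁+j₂+J+1=8
(j₁±m₁, j₂±m₂, J±M) = (2,3,0,3,1,5)
P² = 72
sum k=0..0:
  [0] +1/12 = 1/12
S = 1/12
C² = P²·S² = 1/2 ; C = +0.707107

+0.707107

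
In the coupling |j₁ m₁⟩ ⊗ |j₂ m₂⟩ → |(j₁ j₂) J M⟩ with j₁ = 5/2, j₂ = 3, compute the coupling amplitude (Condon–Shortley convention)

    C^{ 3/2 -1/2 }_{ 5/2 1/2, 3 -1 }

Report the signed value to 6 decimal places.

triangle: 4!×1!×2!/8! = 48/40320
(j±m)!: 3!×2!×2!×4!×1!×2! = 1152
prefactor² = (2J+1)×Δ×N² = 192/35
  k=1: −1/(1!×3!×1!×1!×0!×1!) = -1/6
  k=2: +1/(2!×2!×0!×0!×1!×2!) = 1/8
Σ = -1/24  ⇒  CG² = 192/35×(-1/24)² = 1/105
CG = −√(1/105) = -0.097590

-0.097590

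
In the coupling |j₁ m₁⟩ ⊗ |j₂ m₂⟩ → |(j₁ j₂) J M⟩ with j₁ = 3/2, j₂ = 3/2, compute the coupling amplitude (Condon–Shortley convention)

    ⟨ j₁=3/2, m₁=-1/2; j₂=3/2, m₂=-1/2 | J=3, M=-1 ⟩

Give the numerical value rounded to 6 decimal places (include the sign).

j₁+j₂−J=0  J+j₁−j₂=3  J−j₁+j₂=3  j₁+j₂+J+1=7
(j₁±m₁, j₂±m₂, J±M) = (1,2,1,2,2,4)
P² = 48/5
sum k=0..0:
  [0] +1/4 = 1/4
S = 1/4
C² = P²·S² = 3/5 ; C = +0.774597

+0.774597  (= +√(3/5))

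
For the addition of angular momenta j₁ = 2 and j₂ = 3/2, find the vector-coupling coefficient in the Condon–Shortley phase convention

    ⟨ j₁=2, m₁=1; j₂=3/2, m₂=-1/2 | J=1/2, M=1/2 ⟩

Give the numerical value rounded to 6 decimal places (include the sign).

-0.547723

j₁+j₂−J=3  J+j₁−j₂=1  J−j₁+j₂=0  j₁+j₂+J+1=5
(j₁±m₁, j₂±m₂, J±M) = (3,1,1,2,1,0)
P² = 6/5
sum k=1..1:
  [1] −1/2 = -1/2
S = -1/2
C² = P²·S² = 3/10 ; C = -0.547723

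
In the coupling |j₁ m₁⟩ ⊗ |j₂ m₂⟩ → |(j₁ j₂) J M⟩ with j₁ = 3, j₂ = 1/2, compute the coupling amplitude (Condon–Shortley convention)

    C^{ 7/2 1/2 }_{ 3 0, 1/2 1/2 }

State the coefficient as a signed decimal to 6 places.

j₁+j₂−J=0  J+j₁−j₂=6  J−j₁+j₂=1  j₁+j₂+J+1=8
(j₁±m₁, j₂±m₂, J±M) = (3,3,1,0,4,3)
P² = 5184/7
sum k=0..0:
  [0] +1/36 = 1/36
S = 1/36
C² = P²·S² = 4/7 ; C = +0.755929

+0.755929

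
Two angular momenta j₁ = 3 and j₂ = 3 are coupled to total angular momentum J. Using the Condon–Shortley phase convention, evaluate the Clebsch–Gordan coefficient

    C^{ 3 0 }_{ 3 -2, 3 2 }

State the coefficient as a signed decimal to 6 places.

-0.408248  (= −√(1/6))

triangle: 3!·3!·3!/10! = 216/3628800
(j±m)!: 1!·5!·5!·1!·3!·3! = 518400
prefactor² = (2J+1)·Δ·N² = 216
  k=2: +1/(2!·1!·3!·3!·0!·0!) = 1/72
  k=3: −1/(3!·0!·2!·2!·1!·1!) = -1/24
Σ = -1/36  ⇒  CG² = 216·(-1/36)² = 1/6
CG = −√(1/6) = -0.408248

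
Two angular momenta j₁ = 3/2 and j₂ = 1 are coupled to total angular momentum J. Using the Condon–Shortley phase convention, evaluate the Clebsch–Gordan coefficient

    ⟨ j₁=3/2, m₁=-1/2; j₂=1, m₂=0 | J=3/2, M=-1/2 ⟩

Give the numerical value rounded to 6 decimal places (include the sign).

-0.258199  (= −√(1/15))

√[4·1!2!1!/5! · 1!2!1!1!1!2!] = √(4/15)
  +(−1)^0/∏(0,1,2,1,0,0)! = 1/2  (running 1/2)
  +(−1)^1/∏(1,0,1,0,1,1)! = -1  (running -1/2)
⟨..|..⟩ = √(4/15)·(-1/2) = -0.258199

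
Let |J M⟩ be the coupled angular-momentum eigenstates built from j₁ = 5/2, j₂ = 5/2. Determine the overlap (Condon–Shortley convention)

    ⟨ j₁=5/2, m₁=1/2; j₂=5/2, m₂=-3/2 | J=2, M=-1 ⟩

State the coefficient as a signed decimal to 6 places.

√[5·3!2!2!/8! · 3!2!1!4!1!3!] = √(36/7)
  +(−1)^0/∏(0,3,2,1,0,1)! = 1/12  (running 1/12)
  +(−1)^1/∏(1,2,1,0,1,2)! = -1/4  (running -1/6)
⟨..|..⟩ = √(36/7)·(-1/6) = -0.377964

−√(1/7) = -0.377964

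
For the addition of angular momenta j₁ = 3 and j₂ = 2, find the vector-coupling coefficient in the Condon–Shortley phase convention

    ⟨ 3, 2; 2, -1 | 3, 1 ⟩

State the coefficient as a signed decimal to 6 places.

triangle: 2!*4!*2!/9! = 96/362880
(j±m)!: 5!*1!*1!*3!*4!*2! = 34560
prefactor² = (2J+1)*Δ*N² = 64
  k=0: +1/(0!*2!*1!*1!*3!*1!) = 1/12
  k=1: −1/(1!*1!*0!*0!*4!*2!) = -1/48
Σ = 1/16  ⇒  CG² = 64*1/16² = 1/4
CG = +√(1/4) = +0.500000

+√(1/4) = +0.500000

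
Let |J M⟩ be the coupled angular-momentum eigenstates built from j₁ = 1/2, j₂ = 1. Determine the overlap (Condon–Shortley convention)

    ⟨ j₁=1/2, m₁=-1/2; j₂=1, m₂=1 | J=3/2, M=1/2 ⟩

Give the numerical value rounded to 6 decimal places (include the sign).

+0.577350

√[4·0!1!2!/4! · 0!1!2!0!2!1!] = √(4/3)
  +(−1)^0/∏(0,0,1,2,0,0)! = 1/2  (running 1/2)
⟨..|..⟩ = √(4/3)·(1/2) = +0.577350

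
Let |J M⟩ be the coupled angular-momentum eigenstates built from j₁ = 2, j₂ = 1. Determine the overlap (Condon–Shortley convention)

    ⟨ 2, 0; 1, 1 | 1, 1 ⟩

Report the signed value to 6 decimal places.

+0.316228

triangle: 2!×2!×0!/5! = 4/120
(j±m)!: 2!×2!×2!×0!×2!×0! = 16
prefactor² = (2J+1)×Δ×N² = 8/5
  k=2: +1/(2!×0!×0!×0!×2!×0!) = 1/4
Σ = 1/4  ⇒  CG² = 8/5×1/4² = 1/10
CG = +√(1/10) = +0.316228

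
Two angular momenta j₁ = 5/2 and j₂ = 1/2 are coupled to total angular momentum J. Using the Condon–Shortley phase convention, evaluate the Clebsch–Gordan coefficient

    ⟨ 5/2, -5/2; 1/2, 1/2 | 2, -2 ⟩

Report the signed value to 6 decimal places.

j₁+j₂−J=1  J+j₁−j₂=4  J−j₁+j₂=0  j₁+j₂+J+1=6
(j₁±m₁, j₂±m₂, J±M) = (0,5,1,0,0,4)
P² = 480
sum k=1..1:
  [1] −1/24 = -1/24
S = -1/24
C² = P²·S² = 5/6 ; C = -0.912871

−√(5/6) ≈ -0.912871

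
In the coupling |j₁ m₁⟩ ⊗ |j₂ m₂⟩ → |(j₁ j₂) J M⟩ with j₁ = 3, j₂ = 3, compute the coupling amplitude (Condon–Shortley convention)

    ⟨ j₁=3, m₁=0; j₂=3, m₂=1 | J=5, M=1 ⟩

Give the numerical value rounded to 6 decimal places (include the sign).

triangle: 1!*5!*5!/12! = 14400/479001600
(j±m)!: 3!*3!*4!*2!*6!*4! = 29859840
prefactor² = (2J+1)*Δ*N² = 69120/7
  k=0: +1/(0!*1!*3!*4!*2!*1!) = 1/288
  k=1: −1/(1!*0!*2!*3!*3!*2!) = -1/144
Σ = -1/288  ⇒  CG² = 69120/7*(-1/288)² = 5/42
CG = −√(5/42) = -0.345033

-0.345033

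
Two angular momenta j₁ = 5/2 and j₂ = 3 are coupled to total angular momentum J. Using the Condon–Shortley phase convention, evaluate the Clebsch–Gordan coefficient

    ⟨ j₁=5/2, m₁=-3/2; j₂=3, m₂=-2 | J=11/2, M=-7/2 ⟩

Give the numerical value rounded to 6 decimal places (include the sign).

+√(6/11) ≈ +0.738549

triangle: 0!*5!*6!/12! = 86400/479001600
(j±m)!: 1!*4!*1!*5!*2!*9! = 2090188800
prefactor² = (2J+1)*Δ*N² = 49766400/11
  k=0: +1/(0!*0!*4!*1!*1!*5!) = 1/2880
Σ = 1/2880  ⇒  CG² = 49766400/11*1/2880² = 6/11
CG = +√(6/11) = +0.738549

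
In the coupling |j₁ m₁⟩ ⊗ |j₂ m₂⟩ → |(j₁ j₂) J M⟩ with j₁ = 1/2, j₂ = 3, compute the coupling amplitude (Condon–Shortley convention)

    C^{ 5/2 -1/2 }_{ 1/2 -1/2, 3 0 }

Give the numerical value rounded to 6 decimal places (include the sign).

−√(3/7) ≈ -0.654654

√[6·1!0!5!/7! · 0!1!3!3!2!3!] = √(432/7)
  +(−1)^1/∏(1,0,0,2,0,3)! = -1/12  (running -1/12)
⟨..|..⟩ = √(432/7)·(-1/12) = -0.654654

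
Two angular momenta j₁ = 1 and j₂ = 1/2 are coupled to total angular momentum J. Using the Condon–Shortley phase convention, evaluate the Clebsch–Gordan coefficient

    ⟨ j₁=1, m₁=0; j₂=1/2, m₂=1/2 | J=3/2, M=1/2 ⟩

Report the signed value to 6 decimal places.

+0.816497

triangle: 0!·2!·1!/4! = 2/24
(j±m)!: 1!·1!·1!·0!·2!·1! = 2
prefactor² = (2J+1)·Δ·N² = 2/3
  k=0: +1/(0!·0!·1!·1!·1!·0!) = 1
Σ = 1  ⇒  CG² = 2/3·1² = 2/3
CG = +√(2/3) = +0.816497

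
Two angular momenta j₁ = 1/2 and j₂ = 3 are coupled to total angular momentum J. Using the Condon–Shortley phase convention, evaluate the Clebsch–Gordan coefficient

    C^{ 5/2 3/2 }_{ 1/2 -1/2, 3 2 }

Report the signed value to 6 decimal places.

-0.845154

triangle: 1!·0!·5!/7! = 120/5040
(j±m)!: 0!·1!·5!·1!·4!·1! = 2880
prefactor² = (2J+1)·Δ·N² = 2880/7
  k=1: −1/(1!·0!·0!·4!·0!·1!) = -1/24
Σ = -1/24  ⇒  CG² = 2880/7·(-1/24)² = 5/7
CG = −√(5/7) = -0.845154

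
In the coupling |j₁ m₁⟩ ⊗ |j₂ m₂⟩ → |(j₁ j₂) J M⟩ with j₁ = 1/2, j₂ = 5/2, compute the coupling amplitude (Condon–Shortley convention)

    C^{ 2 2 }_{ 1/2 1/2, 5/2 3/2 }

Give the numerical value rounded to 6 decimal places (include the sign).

+√(1/6) ≈ +0.408248

j₁+j₂−J=1  J+j₁−j₂=0  J−j₁+j₂=4  j₁+j₂+J+1=6
(j₁±m₁, j₂±m₂, J±M) = (1,0,4,1,4,0)
P² = 96
sum k=0..0:
  [0] +1/24 = 1/24
S = 1/24
C² = P²·S² = 1/6 ; C = +0.408248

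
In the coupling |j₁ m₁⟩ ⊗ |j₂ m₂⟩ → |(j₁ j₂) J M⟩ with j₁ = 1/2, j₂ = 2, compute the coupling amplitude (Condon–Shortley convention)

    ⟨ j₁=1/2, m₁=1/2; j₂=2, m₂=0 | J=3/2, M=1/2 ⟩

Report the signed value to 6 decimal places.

√[4·1!0!3!/5! · 1!0!2!2!2!1!] = √(8/5)
  +(−1)^0/∏(0,1,0,2,0,1)! = 1/2  (running 1/2)
⟨..|..⟩ = √(8/5)·(1/2) = +0.632456

+0.632456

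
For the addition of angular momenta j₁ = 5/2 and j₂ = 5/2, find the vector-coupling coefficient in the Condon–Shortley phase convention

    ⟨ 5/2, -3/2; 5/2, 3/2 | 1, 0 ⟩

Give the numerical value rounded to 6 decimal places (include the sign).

-0.358569  (= −√(9/70))

√[3·4!1!1!/7! · 1!4!4!1!1!1!] = √(288/35)
  +(−1)^3/∏(3,1,1,1,0,0)! = -1/6  (running -1/6)
  +(−1)^4/∏(4,0,0,0,1,1)! = 1/24  (running -1/8)
⟨..|..⟩ = √(288/35)·(-1/8) = -0.358569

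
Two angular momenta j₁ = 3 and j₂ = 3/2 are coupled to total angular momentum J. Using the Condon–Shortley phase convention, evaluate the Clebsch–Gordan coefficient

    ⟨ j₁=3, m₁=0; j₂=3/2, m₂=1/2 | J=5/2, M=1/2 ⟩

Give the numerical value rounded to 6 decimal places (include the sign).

-0.414039

√[6·2!4!1!/8! · 3!3!2!1!3!2!] = √(216/35)
  +(−1)^1/∏(1,1,2,1,2,0)! = -1/4  (running -1/4)
  +(−1)^2/∏(2,0,1,0,3,1)! = 1/12  (running -1/6)
⟨..|..⟩ = √(216/35)·(-1/6) = -0.414039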